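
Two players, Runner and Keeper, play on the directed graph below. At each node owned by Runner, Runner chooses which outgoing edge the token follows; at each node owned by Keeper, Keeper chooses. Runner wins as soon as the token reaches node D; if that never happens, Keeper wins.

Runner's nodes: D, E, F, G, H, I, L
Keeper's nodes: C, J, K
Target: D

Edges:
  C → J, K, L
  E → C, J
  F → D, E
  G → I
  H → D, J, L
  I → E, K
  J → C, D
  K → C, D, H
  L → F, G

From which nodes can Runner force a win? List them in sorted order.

A0 = {D}
A1: add {F, H} — F (Runner) has F→D; H (Runner) has H→D.
A2: add {L} — L (Runner) has L→F.
A3 = A2; e.g. C (Keeper) can still go to J. Fixed point.
Runner's winning region = {D, F, H, L}.

D, F, H, L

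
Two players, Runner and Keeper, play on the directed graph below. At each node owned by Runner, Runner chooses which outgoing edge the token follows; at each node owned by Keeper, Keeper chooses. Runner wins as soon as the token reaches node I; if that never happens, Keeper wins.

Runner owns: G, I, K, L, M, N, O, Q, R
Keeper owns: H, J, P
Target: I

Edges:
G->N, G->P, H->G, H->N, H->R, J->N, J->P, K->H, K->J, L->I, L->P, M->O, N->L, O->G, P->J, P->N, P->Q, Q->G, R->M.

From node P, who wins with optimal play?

A0 = {I}
A1: add {L} — L (Runner) has L→I.
A2: add {N} — N (Runner) has N→L.
A3: add {G} — G (Runner) has G→N.
A4: add {O, Q} — O (Runner) has O→G; Q (Runner) has Q→G.
A5: add {M} — M (Runner) has M→O.
A6: add {R} — R (Runner) has R→M.
A7: add {H} — H (Keeper): all of {G, N, R} already in.
A8: add {K} — K (Runner) has K→H.
A9 = A8; e.g. J (Keeper) can still go to P. Fixed point.
P never enters the attractor, so Keeper can avoid the target forever.

Keeper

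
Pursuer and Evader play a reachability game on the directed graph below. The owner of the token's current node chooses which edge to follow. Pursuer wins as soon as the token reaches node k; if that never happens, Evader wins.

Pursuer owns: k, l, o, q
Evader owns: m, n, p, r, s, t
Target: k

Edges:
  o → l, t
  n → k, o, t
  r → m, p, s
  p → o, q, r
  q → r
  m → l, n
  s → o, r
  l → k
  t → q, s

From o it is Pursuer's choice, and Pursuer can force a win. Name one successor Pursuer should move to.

l

A0 = {k}
A1: add {l} — l (Pursuer) has l→k.
A2: add {o} — o (Pursuer) has o→l.
A3 = A2; e.g. m (Evader) can still go to n. Fixed point.
From o, successor l is in the attractor (rank 1); the other successor t is not.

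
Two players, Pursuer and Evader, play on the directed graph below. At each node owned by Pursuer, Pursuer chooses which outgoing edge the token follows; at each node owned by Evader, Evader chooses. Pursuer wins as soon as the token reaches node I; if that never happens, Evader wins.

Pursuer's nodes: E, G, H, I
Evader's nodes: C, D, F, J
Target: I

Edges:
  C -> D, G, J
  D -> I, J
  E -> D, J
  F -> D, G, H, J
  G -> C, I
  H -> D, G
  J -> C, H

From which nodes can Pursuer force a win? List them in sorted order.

G, H, I

A0 = {I}
A1: add {G} — G (Pursuer) has G→I.
A2: add {H} — H (Pursuer) has H→G.
A3 = A2; e.g. C (Evader) can still go to D. Fixed point.
Pursuer's winning region = {G, H, I}.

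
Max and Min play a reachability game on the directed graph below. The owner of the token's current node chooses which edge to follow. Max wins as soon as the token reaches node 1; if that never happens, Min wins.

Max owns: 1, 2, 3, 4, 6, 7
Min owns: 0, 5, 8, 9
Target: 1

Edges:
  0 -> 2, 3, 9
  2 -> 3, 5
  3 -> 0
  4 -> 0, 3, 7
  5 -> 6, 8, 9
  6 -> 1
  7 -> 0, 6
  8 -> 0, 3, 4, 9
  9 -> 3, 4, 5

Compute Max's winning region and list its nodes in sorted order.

1, 4, 6, 7

A0 = {1}
A1: add {6} — 6 (Max) has 6→1.
A2: add {7} — 7 (Max) has 7→6.
A3: add {4} — 4 (Max) has 4→7.
A4 = A3; e.g. 0 (Min) can still go to 2. Fixed point.
Max's winning region = {1, 4, 6, 7}.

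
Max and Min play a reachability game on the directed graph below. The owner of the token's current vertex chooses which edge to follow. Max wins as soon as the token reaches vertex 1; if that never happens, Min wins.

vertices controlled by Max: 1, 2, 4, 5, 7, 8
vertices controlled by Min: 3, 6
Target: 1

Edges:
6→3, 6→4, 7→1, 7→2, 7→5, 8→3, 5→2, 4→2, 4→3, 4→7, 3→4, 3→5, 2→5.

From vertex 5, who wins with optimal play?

A0 = {1}
A1: add {7} — 7 (Max) has 7→1.
A2: add {4} — 4 (Max) has 4→7.
A3 = A2; e.g. 2 (Max) has no edge into A2. Fixed point.
5 never enters the attractor, so Min can avoid the target forever.

Min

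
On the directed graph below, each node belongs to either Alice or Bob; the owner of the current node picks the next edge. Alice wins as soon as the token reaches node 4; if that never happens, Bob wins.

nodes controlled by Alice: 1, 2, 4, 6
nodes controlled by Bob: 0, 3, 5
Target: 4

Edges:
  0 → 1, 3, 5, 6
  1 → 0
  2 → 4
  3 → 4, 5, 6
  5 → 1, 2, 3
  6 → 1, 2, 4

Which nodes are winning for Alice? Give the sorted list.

A0 = {4}
A1: add {2, 6} — 2 (Alice) has 2→4; 6 (Alice) has 6→4.
A2 = A1; e.g. 0 (Bob) can still go to 1. Fixed point.
Alice's winning region = {2, 4, 6}.

2, 4, 6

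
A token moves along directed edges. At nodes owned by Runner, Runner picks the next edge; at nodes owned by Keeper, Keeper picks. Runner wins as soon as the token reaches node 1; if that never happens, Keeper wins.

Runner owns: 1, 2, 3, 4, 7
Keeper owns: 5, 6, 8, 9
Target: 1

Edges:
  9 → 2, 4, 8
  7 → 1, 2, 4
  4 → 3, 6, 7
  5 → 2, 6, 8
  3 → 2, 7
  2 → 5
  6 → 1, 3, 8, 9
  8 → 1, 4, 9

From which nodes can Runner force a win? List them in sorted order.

A0 = {1}
A1: add {7} — 7 (Runner) has 7→1.
A2: add {3, 4} — 3 (Runner) has 3→7; 4 (Runner) has 4→7.
A3 = A2; e.g. 2 (Runner) has no edge into A2. Fixed point.
Runner's winning region = {1, 3, 4, 7}.

1, 3, 4, 7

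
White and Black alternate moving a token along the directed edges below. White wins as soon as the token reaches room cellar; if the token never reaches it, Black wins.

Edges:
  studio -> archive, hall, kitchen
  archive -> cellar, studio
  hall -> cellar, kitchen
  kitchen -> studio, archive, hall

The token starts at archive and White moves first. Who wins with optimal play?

Track states (vertex, player-to-move).
A0 = {(cellar,White), (cellar,Black)}
A1: add {(archive,White), (hall,White)}.
(archive,White) ∈ A1 ⇒ White forces the target.

White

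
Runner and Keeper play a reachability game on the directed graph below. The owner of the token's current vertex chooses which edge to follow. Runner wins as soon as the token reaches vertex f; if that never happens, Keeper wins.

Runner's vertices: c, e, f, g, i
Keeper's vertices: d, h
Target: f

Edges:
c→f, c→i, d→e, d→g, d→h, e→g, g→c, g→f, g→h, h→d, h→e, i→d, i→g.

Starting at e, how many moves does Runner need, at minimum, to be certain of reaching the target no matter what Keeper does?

A0 = {f}
A1: add {c, g} — c (Runner) has c→f; g (Runner) has g→f.
A2: add {e, i} — e (Runner) has e→g; i (Runner) has i→g.
A3 = A2; e.g. d (Keeper) can still go to h. Fixed point.
e enters the attractor at level 2, so Runner can force the target in 2 moves from there.

2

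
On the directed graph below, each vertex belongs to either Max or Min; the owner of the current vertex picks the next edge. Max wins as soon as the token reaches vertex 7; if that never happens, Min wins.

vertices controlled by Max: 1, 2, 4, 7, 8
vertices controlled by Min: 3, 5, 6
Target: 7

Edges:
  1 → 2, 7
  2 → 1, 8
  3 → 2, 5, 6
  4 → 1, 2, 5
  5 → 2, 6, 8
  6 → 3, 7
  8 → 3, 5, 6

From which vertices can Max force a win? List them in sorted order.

1, 2, 4, 7

A0 = {7}
A1: add {1} — 1 (Max) has 1→7.
A2: add {2, 4} — 2 (Max) has 2→1; 4 (Max) has 4→1.
A3 = A2; e.g. 3 (Min) can still go to 5. Fixed point.
Max's winning region = {1, 2, 4, 7}.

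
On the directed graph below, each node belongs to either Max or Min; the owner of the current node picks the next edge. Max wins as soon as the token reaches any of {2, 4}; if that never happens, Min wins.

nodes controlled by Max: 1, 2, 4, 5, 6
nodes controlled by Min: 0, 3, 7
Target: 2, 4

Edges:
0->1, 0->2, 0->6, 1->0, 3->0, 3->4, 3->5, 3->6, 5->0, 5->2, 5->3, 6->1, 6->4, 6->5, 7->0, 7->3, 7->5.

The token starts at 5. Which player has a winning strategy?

Max

A0 = {2, 4}
A1: add {5, 6} — 5 (Max) has 5→2; 6 (Max) has 6→4.
A2 = A1; e.g. 0 (Min) can still go to 1. Fixed point.
5 ∈ A1, so Max can force the target.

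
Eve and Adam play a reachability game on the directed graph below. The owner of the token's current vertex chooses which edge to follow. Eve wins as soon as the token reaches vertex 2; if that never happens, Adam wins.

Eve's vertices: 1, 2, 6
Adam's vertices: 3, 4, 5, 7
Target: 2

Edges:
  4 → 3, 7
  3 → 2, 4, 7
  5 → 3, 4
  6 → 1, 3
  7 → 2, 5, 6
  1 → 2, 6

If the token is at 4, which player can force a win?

A0 = {2}
A1: add {1} — 1 (Eve) has 1→2.
A2: add {6} — 6 (Eve) has 6→1.
A3 = A2; e.g. 3 (Adam) can still go to 4. Fixed point.
4 never enters the attractor, so Adam can avoid the target forever.

Adam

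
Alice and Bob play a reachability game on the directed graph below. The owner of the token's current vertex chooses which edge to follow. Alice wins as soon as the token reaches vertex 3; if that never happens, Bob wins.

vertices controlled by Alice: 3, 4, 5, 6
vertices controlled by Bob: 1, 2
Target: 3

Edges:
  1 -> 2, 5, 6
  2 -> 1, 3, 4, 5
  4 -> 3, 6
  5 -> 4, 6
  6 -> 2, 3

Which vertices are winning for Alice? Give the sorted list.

A0 = {3}
A1: add {4, 6} — 4 (Alice) has 4→3; 6 (Alice) has 6→3.
A2: add {5} — 5 (Alice) has 5→4.
A3 = A2; e.g. 1 (Bob) can still go to 2. Fixed point.
Alice's winning region = {3, 4, 5, 6}.

3, 4, 5, 6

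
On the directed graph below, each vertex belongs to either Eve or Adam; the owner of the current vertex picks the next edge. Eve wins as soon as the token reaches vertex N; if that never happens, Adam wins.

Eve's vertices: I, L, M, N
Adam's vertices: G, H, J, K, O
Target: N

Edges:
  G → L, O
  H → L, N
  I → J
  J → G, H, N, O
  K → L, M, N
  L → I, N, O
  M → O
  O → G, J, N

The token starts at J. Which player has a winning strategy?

Adam

A0 = {N}
A1: add {L} — L (Eve) has L→N.
A2: add {H} — H (Adam): all of {L, N} already in.
A3 = A2; e.g. G (Adam) can still go to O. Fixed point.
J never enters the attractor, so Adam can avoid the target forever.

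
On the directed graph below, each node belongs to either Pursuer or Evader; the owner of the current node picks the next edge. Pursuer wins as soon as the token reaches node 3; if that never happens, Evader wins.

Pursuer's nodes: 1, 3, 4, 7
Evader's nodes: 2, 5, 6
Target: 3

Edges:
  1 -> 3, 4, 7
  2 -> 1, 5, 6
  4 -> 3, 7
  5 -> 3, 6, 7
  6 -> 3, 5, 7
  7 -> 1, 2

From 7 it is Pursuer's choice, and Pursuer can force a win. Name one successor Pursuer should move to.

1

A0 = {3}
A1: add {1, 4} — 1 (Pursuer) has 1→3; 4 (Pursuer) has 4→3.
A2: add {7} — 7 (Pursuer) has 7→1.
A3 = A2; e.g. 2 (Evader) can still go to 5. Fixed point.
From 7, successor 1 is in the attractor (rank 1); the other successor 2 is not.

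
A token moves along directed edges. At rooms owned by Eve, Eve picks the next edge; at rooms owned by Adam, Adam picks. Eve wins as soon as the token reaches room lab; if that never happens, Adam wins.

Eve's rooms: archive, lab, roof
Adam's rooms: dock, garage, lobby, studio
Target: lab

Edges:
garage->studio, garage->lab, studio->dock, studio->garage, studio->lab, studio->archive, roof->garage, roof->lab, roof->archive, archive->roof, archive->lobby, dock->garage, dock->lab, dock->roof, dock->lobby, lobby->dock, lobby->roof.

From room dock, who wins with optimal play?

Adam

A0 = {lab}
A1: add {roof} — roof (Eve) has roof→lab.
A2: add {archive} — archive (Eve) has archive→roof.
A3 = A2; e.g. dock (Adam) can still go to garage. Fixed point.
dock never enters the attractor, so Adam can avoid the target forever.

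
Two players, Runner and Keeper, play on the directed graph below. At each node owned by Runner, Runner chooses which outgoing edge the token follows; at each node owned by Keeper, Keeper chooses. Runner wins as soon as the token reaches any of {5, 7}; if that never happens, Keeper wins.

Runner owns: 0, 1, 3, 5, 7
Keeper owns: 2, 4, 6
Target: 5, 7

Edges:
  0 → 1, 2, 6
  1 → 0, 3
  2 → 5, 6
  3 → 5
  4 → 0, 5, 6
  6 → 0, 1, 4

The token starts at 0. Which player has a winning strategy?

A0 = {5, 7}
A1: add {3} — 3 (Runner) has 3→5.
A2: add {1} — 1 (Runner) has 1→3.
A3: add {0} — 0 (Runner) has 0→1.
A4 = A3; e.g. 2 (Keeper) can still go to 6. Fixed point.
0 ∈ A3, so Runner can force the target.

Runner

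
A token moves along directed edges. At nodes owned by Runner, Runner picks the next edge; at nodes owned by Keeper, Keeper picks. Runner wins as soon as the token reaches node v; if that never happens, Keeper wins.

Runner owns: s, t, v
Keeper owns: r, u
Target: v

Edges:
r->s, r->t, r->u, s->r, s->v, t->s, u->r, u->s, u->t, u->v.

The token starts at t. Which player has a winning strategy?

Runner

A0 = {v}
A1: add {s} — s (Runner) has s→v.
A2: add {t} — t (Runner) has t→s.
A3 = A2; e.g. r (Keeper) can still go to u. Fixed point.
t ∈ A2, so Runner can force the target.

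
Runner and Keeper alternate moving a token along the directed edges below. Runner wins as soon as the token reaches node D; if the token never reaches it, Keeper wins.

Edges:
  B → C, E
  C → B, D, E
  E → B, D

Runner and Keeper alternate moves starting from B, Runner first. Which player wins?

Keeper

Track states (vertex, player-to-move).
A0 = {(D,Runner), (D,Keeper)}
A1: add {(C,Runner), (E,Runner)}.
A2: add {(B,Keeper)}.
A3 = A2; e.g. (B,Runner) stays out. (B,Runner) never enters ⇒ Keeper avoids the target.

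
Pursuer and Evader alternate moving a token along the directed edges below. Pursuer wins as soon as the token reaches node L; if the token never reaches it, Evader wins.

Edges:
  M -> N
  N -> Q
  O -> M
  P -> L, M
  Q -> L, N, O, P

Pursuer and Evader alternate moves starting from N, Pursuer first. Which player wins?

Track states (vertex, player-to-move).
A0 = {(L,Pursuer), (L,Evader)}
A1: add {(P,Pursuer), (Q,Pursuer)}.
A2: add {(N,Evader)}.
A3: add {(M,Pursuer)}.
A4: add {(O,Evader), (P,Evader)}.
A5 = A4; e.g. (M,Evader) stays out. (N,Pursuer) never enters ⇒ Evader avoids the target.

Evader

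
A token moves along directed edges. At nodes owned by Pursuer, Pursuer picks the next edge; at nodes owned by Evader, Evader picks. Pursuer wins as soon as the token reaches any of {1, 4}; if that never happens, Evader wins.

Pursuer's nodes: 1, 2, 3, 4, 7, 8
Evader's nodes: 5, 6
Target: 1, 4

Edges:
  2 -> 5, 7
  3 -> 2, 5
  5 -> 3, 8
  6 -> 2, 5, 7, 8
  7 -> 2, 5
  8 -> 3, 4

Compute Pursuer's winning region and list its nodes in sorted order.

A0 = {1, 4}
A1: add {8} — 8 (Pursuer) has 8→4.
A2 = A1; e.g. 2 (Pursuer) has no edge into A1. Fixed point.
Pursuer's winning region = {1, 4, 8}.

1, 4, 8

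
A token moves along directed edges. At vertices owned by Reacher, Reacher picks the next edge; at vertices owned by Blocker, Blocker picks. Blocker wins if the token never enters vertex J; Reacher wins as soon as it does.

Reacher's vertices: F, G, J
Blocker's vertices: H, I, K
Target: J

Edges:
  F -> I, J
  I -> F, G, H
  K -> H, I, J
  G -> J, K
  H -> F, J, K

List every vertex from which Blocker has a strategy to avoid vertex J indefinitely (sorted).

H, I, K

A0 = {J}
A1: add {F, G} — F (Reacher) has F→J; G (Reacher) has G→J.
A2 = A1; e.g. H (Blocker) can still go to K. Fixed point.
Reacher's attractor = {F, G, J}; Blocker avoids the target exactly from the complement.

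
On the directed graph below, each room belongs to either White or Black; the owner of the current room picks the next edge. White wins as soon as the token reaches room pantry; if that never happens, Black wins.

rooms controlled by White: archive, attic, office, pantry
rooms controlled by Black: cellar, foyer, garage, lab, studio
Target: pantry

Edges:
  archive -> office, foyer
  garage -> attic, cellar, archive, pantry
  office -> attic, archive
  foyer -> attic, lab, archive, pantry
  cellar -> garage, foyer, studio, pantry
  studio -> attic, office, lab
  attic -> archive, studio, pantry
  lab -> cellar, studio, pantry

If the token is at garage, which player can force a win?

A0 = {pantry}
A1: add {attic} — attic (White) has attic→pantry.
A2: add {office} — office (White) has office→attic.
A3: add {archive} — archive (White) has archive→office.
A4 = A3; e.g. cellar (Black) can still go to garage. Fixed point.
garage never enters the attractor, so Black can avoid the target forever.

Black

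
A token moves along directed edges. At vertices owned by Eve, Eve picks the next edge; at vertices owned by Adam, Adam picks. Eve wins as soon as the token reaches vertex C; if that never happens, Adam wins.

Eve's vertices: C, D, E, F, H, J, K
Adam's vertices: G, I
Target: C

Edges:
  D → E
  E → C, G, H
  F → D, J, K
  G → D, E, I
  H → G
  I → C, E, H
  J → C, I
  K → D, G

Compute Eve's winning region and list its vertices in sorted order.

C, D, E, F, J, K

A0 = {C}
A1: add {E, J} — E (Eve) has E→C; J (Eve) has J→C.
A2: add {D, F} — D (Eve) has D→E; F (Eve) has F→J.
A3: add {K} — K (Eve) has K→D.
A4 = A3; e.g. G (Adam) can still go to I. Fixed point.
Eve's winning region = {C, D, E, F, J, K}.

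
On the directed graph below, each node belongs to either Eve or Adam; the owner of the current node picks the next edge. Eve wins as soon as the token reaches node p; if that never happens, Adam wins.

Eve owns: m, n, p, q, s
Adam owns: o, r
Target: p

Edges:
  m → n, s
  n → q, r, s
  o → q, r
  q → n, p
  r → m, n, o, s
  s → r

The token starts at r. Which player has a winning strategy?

Adam

A0 = {p}
A1: add {q} — q (Eve) has q→p.
A2: add {n} — n (Eve) has n→q.
A3: add {m} — m (Eve) has m→n.
A4 = A3; e.g. o (Adam) can still go to r. Fixed point.
r never enters the attractor, so Adam can avoid the target forever.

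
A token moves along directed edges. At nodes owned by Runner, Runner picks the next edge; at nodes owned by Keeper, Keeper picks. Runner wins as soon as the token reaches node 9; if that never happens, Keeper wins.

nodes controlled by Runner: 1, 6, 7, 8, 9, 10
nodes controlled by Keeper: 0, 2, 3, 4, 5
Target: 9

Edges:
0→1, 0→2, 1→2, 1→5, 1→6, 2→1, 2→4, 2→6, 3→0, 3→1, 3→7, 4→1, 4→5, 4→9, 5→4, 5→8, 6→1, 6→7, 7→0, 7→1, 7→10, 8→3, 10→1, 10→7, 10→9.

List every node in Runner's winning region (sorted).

A0 = {9}
A1: add {10} — 10 (Runner) has 10→9.
A2: add {7} — 7 (Runner) has 7→10.
A3: add {6} — 6 (Runner) has 6→7.
A4: add {1} — 1 (Runner) has 1→6.
A5 = A4; e.g. 0 (Keeper) can still go to 2. Fixed point.
Runner's winning region = {1, 6, 7, 9, 10}.

1, 6, 7, 9, 10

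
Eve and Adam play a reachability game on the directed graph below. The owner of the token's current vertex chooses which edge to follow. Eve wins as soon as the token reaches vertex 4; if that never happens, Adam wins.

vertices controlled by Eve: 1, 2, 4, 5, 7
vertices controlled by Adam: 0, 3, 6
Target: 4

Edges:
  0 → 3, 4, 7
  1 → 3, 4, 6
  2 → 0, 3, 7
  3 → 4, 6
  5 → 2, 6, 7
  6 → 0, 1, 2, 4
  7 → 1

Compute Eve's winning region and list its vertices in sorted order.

1, 2, 4, 5, 7

A0 = {4}
A1: add {1} — 1 (Eve) has 1→4.
A2: add {7} — 7 (Eve) has 7→1.
A3: add {2, 5} — 2 (Eve) has 2→7; 5 (Eve) has 5→7.
A4 = A3; e.g. 0 (Adam) can still go to 3. Fixed point.
Eve's winning region = {1, 2, 4, 5, 7}.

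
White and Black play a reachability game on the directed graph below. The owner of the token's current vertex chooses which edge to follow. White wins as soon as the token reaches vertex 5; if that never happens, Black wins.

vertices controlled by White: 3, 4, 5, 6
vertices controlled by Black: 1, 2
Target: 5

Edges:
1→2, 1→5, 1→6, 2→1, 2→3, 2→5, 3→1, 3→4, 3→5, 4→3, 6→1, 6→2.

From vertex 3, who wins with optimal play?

White

A0 = {5}
A1: add {3} — 3 (White) has 3→5.
3 ∈ A1, so White can force the target.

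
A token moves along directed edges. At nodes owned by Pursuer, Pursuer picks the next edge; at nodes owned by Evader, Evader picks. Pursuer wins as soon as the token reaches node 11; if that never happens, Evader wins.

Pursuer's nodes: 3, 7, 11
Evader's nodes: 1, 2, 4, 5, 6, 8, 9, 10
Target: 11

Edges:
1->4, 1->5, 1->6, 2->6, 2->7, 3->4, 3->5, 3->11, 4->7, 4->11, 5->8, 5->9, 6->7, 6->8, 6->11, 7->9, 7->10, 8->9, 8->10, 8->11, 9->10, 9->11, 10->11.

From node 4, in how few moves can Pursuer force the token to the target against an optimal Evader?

A0 = {11}
A1: add {3, 10} — 3 (Pursuer) has 3→11; 10 (Evader): all of {11} already in.
A2: add {7, 9} — 7 (Pursuer) has 7→10; 9 (Evader): all of {10, 11} already in.
A3: add {4, 8} — 4 (Evader): all of {7, 11} already in; 8 (Evader): all of {9, 10, 11} already in.
4 enters the attractor at level 3, so Pursuer can force the target in 3 moves from there.

3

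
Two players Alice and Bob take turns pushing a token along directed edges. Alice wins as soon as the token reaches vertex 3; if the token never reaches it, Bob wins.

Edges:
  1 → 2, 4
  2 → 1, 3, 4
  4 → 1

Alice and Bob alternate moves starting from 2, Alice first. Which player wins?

Track states (vertex, player-to-move).
A0 = {(3,Alice), (3,Bob)}
A1: add {(2,Alice)}.
(2,Alice) ∈ A1 ⇒ Alice forces the target.

Alice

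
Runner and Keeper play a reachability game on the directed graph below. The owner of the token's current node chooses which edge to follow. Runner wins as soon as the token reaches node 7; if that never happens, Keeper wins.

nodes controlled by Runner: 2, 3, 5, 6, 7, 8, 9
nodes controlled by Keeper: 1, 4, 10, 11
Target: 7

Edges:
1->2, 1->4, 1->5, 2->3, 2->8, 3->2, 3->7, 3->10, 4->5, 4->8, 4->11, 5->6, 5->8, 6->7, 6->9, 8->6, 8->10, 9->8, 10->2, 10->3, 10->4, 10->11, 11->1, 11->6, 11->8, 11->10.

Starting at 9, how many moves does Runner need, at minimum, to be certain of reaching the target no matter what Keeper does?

3

A0 = {7}
A1: add {3, 6} — 3 (Runner) has 3→7; 6 (Runner) has 6→7.
A2: add {2, 5, 8} — 2 (Runner) has 2→3; 5 (Runner) has 5→6; 8 (Runner) has 8→6.
A3: add {9} — 9 (Runner) has 9→8.
A4 = A3; e.g. 1 (Keeper) can still go to 4. Fixed point.
9 enters the attractor at level 3, so Runner can force the target in 3 moves from there.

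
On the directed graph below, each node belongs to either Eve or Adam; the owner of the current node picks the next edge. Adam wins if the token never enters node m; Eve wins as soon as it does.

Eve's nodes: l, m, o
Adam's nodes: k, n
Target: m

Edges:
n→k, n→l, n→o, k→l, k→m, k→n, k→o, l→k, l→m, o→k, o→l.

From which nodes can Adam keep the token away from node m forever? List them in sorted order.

A0 = {m}
A1: add {l} — l (Eve) has l→m.
A2: add {o} — o (Eve) has o→l.
A3 = A2; e.g. k (Adam) can still go to n. Fixed point.
Eve's attractor = {l, m, o}; Adam avoids the target exactly from the complement.

k, n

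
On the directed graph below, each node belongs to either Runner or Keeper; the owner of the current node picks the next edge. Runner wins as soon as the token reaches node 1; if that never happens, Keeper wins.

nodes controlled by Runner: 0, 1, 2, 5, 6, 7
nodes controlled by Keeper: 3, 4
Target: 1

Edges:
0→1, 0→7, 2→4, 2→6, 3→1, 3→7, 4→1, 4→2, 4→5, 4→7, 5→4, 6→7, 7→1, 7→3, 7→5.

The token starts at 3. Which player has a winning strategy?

Runner

A0 = {1}
A1: add {0, 7} — 0 (Runner) has 0→1; 7 (Runner) has 7→1.
A2: add {3, 6} — 3 (Keeper): all of {1, 7} already in; 6 (Runner) has 6→7.
3 ∈ A2, so Runner can force the target.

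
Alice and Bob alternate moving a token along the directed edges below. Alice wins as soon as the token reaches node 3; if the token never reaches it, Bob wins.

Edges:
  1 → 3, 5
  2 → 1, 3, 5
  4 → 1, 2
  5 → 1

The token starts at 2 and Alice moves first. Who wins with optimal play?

Track states (vertex, player-to-move).
A0 = {(3,Alice), (3,Bob)}
A1: add {(1,Alice), (2,Alice)}.
(2,Alice) ∈ A1 ⇒ Alice forces the target.

Alice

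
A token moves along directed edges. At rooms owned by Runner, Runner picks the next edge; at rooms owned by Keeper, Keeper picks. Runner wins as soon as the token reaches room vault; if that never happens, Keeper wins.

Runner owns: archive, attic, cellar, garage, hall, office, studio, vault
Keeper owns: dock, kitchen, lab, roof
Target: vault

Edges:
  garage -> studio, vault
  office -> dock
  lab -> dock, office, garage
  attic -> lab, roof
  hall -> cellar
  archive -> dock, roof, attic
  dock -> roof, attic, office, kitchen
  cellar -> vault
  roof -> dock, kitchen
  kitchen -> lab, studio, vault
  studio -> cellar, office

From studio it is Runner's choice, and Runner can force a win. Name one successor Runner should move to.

A0 = {vault}
A1: add {cellar, garage} — cellar (Runner) has cellar→vault; garage (Runner) has garage→vault.
A2: add {hall, studio} — studio (Runner) has studio→cellar; hall (Runner) has hall→cellar.
A3 = A2; e.g. dock (Keeper) can still go to roof. Fixed point.
From studio, successor cellar is in the attractor (rank 1); the other successor office is not.

cellar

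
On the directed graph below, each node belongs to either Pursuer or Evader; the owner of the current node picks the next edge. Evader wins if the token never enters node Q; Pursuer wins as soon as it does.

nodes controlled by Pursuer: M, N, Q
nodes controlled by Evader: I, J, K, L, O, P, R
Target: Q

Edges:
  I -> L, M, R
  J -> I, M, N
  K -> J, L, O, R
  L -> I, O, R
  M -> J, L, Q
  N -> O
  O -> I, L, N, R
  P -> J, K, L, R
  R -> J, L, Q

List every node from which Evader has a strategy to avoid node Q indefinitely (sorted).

A0 = {Q}
A1: add {M} — M (Pursuer) has M→Q.
A2 = A1; e.g. I (Evader) can still go to L. Fixed point.
Pursuer's attractor = {M, Q}; Evader avoids the target exactly from the complement.

I, J, K, L, N, O, P, R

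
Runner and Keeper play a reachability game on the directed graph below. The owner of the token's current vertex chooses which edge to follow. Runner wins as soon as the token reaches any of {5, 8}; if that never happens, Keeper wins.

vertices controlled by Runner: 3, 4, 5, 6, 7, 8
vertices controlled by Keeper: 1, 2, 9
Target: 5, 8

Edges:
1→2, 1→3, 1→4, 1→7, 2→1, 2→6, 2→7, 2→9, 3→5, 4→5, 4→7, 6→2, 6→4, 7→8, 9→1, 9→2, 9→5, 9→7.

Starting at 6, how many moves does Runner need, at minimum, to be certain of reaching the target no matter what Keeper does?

A0 = {5, 8}
A1: add {3, 4, 7} — 3 (Runner) has 3→5; 4 (Runner) has 4→5; 7 (Runner) has 7→8.
A2: add {6} — 6 (Runner) has 6→4.
A3 = A2; e.g. 1 (Keeper) can still go to 2. Fixed point.
6 enters the attractor at level 2, so Runner can force the target in 2 moves from there.

2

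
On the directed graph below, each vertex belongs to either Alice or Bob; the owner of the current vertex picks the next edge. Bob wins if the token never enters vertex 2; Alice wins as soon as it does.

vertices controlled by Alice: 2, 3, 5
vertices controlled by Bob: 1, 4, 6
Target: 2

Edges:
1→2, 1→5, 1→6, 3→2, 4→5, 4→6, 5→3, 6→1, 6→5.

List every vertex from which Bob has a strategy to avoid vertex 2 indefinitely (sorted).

1, 4, 6

A0 = {2}
A1: add {3} — 3 (Alice) has 3→2.
A2: add {5} — 5 (Alice) has 5→3.
A3 = A2; e.g. 1 (Bob) can still go to 6. Fixed point.
Alice's attractor = {2, 3, 5}; Bob avoids the target exactly from the complement.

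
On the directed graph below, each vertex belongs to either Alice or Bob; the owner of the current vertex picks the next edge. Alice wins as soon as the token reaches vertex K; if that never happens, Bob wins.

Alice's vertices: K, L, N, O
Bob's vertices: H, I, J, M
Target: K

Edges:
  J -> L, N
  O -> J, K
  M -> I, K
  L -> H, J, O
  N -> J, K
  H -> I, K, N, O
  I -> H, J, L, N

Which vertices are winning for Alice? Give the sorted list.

J, K, L, N, O

A0 = {K}
A1: add {N, O} — N (Alice) has N→K; O (Alice) has O→K.
A2: add {L} — L (Alice) has L→O.
A3: add {J} — J (Bob): all of {L, N} already in.
A4 = A3; e.g. H (Bob) can still go to I. Fixed point.
Alice's winning region = {J, K, L, N, O}.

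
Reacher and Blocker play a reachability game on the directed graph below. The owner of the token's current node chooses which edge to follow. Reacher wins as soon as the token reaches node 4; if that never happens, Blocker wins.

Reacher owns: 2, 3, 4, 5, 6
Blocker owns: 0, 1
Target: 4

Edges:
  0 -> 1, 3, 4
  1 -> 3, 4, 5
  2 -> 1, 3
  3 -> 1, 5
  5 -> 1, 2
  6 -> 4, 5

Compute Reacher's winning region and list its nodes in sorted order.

4, 6

A0 = {4}
A1: add {6} — 6 (Reacher) has 6→4.
A2 = A1; e.g. 0 (Blocker) can still go to 1. Fixed point.
Reacher's winning region = {4, 6}.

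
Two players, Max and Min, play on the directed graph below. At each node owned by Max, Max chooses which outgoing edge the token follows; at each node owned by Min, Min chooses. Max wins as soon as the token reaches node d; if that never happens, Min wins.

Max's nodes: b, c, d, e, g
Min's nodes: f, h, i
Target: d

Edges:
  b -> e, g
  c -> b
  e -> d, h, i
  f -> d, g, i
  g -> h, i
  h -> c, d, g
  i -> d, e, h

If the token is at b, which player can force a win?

Max

A0 = {d}
A1: add {e} — e (Max) has e→d.
A2: add {b} — b (Max) has b→e.
b ∈ A2, so Max can force the target.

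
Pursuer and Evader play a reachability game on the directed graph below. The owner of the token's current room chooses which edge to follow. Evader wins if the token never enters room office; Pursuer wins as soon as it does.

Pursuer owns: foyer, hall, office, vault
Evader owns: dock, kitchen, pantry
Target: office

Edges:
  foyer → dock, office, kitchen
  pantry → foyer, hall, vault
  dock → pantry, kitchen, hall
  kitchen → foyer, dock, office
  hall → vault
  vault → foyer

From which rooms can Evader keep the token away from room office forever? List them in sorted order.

A0 = {office}
A1: add {foyer} — foyer (Pursuer) has foyer→office.
A2: add {vault} — vault (Pursuer) has vault→foyer.
A3: add {hall} — hall (Pursuer) has hall→vault.
A4: add {pantry} — pantry (Evader): all of {foyer, hall, vault} already in.
A5 = A4; e.g. dock (Evader) can still go to kitchen. Fixed point.
Pursuer's attractor = {foyer, hall, office, pantry, vault}; Evader avoids the target exactly from the complement.

dock, kitchen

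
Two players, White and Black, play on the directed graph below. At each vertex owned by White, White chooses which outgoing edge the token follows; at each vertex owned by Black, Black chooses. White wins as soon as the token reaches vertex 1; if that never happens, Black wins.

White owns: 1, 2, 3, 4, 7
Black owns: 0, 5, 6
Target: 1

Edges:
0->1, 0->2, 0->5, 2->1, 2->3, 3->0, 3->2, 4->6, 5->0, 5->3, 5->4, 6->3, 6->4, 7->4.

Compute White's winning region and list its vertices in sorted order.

A0 = {1}
A1: add {2} — 2 (White) has 2→1.
A2: add {3} — 3 (White) has 3→2.
A3 = A2; e.g. 0 (Black) can still go to 5. Fixed point.
White's winning region = {1, 2, 3}.

1, 2, 3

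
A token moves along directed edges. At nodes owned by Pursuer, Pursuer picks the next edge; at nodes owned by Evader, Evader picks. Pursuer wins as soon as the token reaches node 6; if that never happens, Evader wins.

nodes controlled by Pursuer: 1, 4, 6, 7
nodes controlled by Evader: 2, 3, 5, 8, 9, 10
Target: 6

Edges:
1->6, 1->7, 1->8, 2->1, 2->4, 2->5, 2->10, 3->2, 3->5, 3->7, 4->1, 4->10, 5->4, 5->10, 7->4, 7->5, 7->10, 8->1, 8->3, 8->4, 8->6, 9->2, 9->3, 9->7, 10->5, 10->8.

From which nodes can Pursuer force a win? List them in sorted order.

1, 4, 6, 7

A0 = {6}
A1: add {1} — 1 (Pursuer) has 1→6.
A2: add {4} — 4 (Pursuer) has 4→1.
A3: add {7} — 7 (Pursuer) has 7→4.
A4 = A3; e.g. 2 (Evader) can still go to 5. Fixed point.
Pursuer's winning region = {1, 4, 6, 7}.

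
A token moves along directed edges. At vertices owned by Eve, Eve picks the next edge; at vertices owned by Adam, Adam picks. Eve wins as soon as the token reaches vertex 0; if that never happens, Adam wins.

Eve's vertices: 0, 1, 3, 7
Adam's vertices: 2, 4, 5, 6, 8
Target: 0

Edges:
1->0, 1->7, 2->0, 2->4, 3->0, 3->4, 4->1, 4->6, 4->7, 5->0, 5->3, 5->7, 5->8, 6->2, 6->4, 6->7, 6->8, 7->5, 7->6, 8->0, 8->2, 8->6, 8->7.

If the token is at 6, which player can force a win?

A0 = {0}
A1: add {1, 3} — 1 (Eve) has 1→0; 3 (Eve) has 3→0.
A2 = A1; e.g. 2 (Adam) can still go to 4. Fixed point.
6 never enters the attractor, so Adam can avoid the target forever.

Adam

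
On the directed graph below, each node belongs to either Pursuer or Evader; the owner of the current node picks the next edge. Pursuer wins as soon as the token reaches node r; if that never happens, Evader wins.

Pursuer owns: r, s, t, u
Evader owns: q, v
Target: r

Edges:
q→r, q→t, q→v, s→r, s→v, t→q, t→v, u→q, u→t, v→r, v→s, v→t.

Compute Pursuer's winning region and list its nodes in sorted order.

A0 = {r}
A1: add {s} — s (Pursuer) has s→r.
A2 = A1; e.g. q (Evader) can still go to t. Fixed point.
Pursuer's winning region = {r, s}.

r, s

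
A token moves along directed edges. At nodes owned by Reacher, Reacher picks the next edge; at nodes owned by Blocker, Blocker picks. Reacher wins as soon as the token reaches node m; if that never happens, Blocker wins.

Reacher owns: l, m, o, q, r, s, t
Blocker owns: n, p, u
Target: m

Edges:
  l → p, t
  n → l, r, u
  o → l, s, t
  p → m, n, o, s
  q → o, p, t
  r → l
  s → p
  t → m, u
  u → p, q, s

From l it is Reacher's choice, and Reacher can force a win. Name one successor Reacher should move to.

t

A0 = {m}
A1: add {t} — t (Reacher) has t→m.
A2: add {l, o, q} — l (Reacher) has l→t; o (Reacher) has o→t; q (Reacher) has q→t.
A3: add {r} — r (Reacher) has r→l.
A4 = A3; e.g. n (Blocker) can still go to u. Fixed point.
From l, successor t is in the attractor (rank 1); the other successor p is not.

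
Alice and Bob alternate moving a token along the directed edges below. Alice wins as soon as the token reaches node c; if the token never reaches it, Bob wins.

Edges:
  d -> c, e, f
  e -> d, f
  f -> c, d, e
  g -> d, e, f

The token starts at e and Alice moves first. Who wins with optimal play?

Track states (vertex, player-to-move).
A0 = {(c,Alice), (c,Bob)}
A1: add {(d,Alice), (f,Alice)}.
A2: add {(e,Bob)}.
A3: add {(g,Alice)}.
A4 = A3; e.g. (d,Bob) stays out. (e,Alice) never enters ⇒ Bob avoids the target.

Bob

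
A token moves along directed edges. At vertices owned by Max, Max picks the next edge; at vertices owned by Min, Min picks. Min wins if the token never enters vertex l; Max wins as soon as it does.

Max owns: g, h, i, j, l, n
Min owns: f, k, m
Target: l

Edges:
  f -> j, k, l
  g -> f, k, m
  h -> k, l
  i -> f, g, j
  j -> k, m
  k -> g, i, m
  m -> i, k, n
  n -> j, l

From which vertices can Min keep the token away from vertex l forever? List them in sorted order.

f, g, i, j, k, m

A0 = {l}
A1: add {h, n} — h (Max) has h→l; n (Max) has n→l.
A2 = A1; e.g. f (Min) can still go to j. Fixed point.
Max's attractor = {h, l, n}; Min avoids the target exactly from the complement.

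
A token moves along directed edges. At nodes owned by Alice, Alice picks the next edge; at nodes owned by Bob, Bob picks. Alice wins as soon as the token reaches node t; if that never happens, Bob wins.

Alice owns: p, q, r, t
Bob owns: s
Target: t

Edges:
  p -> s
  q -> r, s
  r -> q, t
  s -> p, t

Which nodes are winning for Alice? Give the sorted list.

A0 = {t}
A1: add {r} — r (Alice) has r→t.
A2: add {q} — q (Alice) has q→r.
A3 = A2; e.g. p (Alice) has no edge into A2. Fixed point.
Alice's winning region = {q, r, t}.

q, r, t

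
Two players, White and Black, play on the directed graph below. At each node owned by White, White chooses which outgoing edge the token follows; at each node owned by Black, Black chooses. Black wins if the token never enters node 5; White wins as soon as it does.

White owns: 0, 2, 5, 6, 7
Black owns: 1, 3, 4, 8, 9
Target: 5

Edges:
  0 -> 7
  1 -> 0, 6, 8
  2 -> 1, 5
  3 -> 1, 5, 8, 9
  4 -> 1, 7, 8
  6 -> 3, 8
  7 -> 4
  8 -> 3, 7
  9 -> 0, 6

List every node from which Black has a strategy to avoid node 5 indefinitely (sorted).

A0 = {5}
A1: add {2} — 2 (White) has 2→5.
A2 = A1; e.g. 0 (White) has no edge into A1. Fixed point.
White's attractor = {2, 5}; Black avoids the target exactly from the complement.

0, 1, 3, 4, 6, 7, 8, 9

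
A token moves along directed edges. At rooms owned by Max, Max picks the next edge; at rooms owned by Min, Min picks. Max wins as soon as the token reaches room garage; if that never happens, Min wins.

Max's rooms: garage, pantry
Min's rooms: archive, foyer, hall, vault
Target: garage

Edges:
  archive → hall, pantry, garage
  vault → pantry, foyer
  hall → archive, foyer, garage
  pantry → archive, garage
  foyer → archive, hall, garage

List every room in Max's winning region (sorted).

A0 = {garage}
A1: add {pantry} — pantry (Max) has pantry→garage.
A2 = A1; e.g. archive (Min) can still go to hall. Fixed point.
Max's winning region = {garage, pantry}.

garage, pantry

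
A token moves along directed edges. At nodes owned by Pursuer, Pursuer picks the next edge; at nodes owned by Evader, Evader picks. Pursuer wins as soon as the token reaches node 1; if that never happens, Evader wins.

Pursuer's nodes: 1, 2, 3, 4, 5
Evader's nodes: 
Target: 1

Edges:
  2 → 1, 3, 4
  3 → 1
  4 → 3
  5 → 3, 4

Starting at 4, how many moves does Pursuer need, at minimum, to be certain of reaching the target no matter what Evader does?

A0 = {1}
A1: add {2, 3} — 2 (Pursuer) has 2→1; 3 (Pursuer) has 3→1.
A2: add {4, 5} — 4 (Pursuer) has 4→3; 5 (Pursuer) has 5→3.
A2 = all vertices. Fixed point.
4 enters the attractor at level 2, so Pursuer can force the target in 2 moves from there.

2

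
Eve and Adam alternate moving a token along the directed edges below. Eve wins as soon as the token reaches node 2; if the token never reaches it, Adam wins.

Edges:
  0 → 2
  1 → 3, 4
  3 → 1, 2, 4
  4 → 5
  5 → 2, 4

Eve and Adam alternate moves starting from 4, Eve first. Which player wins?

Track states (vertex, player-to-move).
A0 = {(2,Eve), (2,Adam)}
A1: add {(0,Eve), (0,Adam), (3,Eve), (5,Eve)}.
A2: add {(4,Adam)}.
A3: add {(1,Eve)}.
A4 = A3; e.g. (1,Adam) stays out. (4,Eve) never enters ⇒ Adam avoids the target.

Adam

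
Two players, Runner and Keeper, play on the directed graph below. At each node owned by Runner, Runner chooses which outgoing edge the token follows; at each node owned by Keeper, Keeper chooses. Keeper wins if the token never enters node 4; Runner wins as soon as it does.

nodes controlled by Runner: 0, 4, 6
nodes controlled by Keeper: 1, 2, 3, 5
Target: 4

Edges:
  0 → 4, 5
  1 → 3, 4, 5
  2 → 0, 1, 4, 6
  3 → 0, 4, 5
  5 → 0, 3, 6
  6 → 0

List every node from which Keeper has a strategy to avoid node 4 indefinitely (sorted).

A0 = {4}
A1: add {0} — 0 (Runner) has 0→4.
A2: add {6} — 6 (Runner) has 6→0.
A3 = A2; e.g. 1 (Keeper) can still go to 3. Fixed point.
Runner's attractor = {0, 4, 6}; Keeper avoids the target exactly from the complement.

1, 2, 3, 5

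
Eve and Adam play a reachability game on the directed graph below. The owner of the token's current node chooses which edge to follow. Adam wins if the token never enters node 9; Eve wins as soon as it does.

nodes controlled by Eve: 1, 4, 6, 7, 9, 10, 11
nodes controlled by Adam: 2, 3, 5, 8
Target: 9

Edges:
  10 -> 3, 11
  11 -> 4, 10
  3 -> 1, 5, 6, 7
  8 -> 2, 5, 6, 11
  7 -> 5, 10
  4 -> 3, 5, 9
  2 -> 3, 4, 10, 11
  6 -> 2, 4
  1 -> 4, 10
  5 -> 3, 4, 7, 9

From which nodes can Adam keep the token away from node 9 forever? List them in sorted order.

A0 = {9}
A1: add {4} — 4 (Eve) has 4→9.
A2: add {1, 6, 11} — 1 (Eve) has 1→4; 6 (Eve) has 6→4; 11 (Eve) has 11→4.
A3: add {10} — 10 (Eve) has 10→11.
A4: add {7} — 7 (Eve) has 7→10.
A5 = A4; e.g. 2 (Adam) can still go to 3. Fixed point.
Eve's attractor = {1, 4, 6, 7, 9, 10, 11}; Adam avoids the target exactly from the complement.

2, 3, 5, 8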